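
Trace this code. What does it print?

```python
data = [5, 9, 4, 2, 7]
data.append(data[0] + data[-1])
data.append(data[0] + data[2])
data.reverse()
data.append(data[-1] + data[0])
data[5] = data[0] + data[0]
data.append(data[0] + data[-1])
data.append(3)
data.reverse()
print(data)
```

append data[0]+data[-1] = 5+7 = 12 → [5, 9, 4, 2, 7, 12]
append data[0]+data[2] = 5+4 = 9 → [5, 9, 4, 2, 7, 12, 9]
reverse → [9, 12, 7, 2, 4, 9, 5]
append data[-1]+data[0] = 5+9 = 14 → [9, 12, 7, 2, 4, 9, 5, 14]
data[5] = data[0]+data[0] = 9+9 = 18 → [9, 12, 7, 2, 4, 18, 5, 14]
append data[0]+data[-1] = 9+14 = 23 → [9, 12, 7, 2, 4, 18, 5, 14, 23]
append 3 → [9, 12, 7, 2, 4, 18, 5, 14, 23, 3]
reverse → [3, 23, 14, 5, 18, 4, 2, 7, 12, 9]

[3, 23, 14, 5, 18, 4, 2, 7, 12, 9]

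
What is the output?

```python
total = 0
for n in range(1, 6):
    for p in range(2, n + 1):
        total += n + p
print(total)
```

n=2,p=2: total = 0+4 = 4
n=3,p=2: total = 4+5 = 9
n=3,p=3: total = 9+6 = 15
n=4,p=2: total = 15+6 = 21
n=4,p=3: total = 21+7 = 28
n=4,p=4: total = 28+8 = 36
n=5,p=2: total = 36+7 = 43
n=5,p=3: total = 43+8 = 51
n=5,p=4: total = 51+9 = 60
n=5,p=5: total = 60+10 = 70

70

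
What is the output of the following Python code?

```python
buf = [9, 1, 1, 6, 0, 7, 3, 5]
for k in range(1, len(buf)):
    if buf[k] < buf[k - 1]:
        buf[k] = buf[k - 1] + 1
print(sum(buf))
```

100

k=1: 1<9, buf[1] = 9+1 = 10 → [9, 10, 1, 6, 0, 7, 3, 5]
k=2: 1<10, buf[2] = 10+1 = 11 → [9, 10, 11, 6, 0, 7, 3, 5]
k=3: 6<11, buf[3] = 11+1 = 12 → [9, 10, 11, 12, 0, 7, 3, 5]
k=4: 0<12, buf[4] = 12+1 = 13 → [9, 10, 11, 12, 13, 7, 3, 5]
k=5: 7<13, buf[5] = 13+1 = 14 → [9, 10, 11, 12, 13, 14, 3, 5]
k=6: 3<14, buf[6] = 14+1 = 15 → [9, 10, 11, 12, 13, 14, 15, 5]
k=7: 5<15, buf[7] = 15+1 = 16 → [9, 10, 11, 12, 13, 14, 15, 16]
sum = 100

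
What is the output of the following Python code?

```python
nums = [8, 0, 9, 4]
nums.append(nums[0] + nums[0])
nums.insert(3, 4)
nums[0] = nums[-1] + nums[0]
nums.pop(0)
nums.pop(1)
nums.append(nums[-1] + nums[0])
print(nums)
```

append nums[0]+nums[0] = 8+8 = 16 → [8, 0, 9, 4, 16]
insert 4 at 3 → [8, 0, 9, 4, 4, 16]
nums[0] = nums[-1]+nums[0] = 16+8 = 24 → [24, 0, 9, 4, 4, 16]
pop(0) removes 24 → [0, 9, 4, 4, 16]
pop(1) removes 9 → [0, 4, 4, 16]
append nums[-1]+nums[0] = 16+0 = 16 → [0, 4, 4, 16, 16]

[0, 4, 4, 16, 16]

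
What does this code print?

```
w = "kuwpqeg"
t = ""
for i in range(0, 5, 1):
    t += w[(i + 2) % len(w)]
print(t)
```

wpqeg

i=0: add w[2]='w' → 'w'
i=1: add w[3]='p' → 'wp'
i=2: add w[4]='q' → 'wpq'
i=3: add w[5]='e' → 'wpqe'
i=4: add w[6]='g' → 'wpqeg'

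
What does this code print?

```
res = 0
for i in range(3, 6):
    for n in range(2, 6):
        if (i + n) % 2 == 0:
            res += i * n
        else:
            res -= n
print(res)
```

i=3,n=2: odd sum, res = 0-2 = -2
i=3,n=3: even sum, res = (-2)+9 = 7
i=3,n=4: odd sum, res = 7-4 = 3
i=3,n=5: even sum, res = 3+15 = 18
i=4,n=2: even sum, res = 18+8 = 26
i=4,n=3: odd sum, res = 26-3 = 23
i=4,n=4: even sum, res = 23+16 = 39
i=4,n=5: odd sum, res = 39-5 = 34
i=5,n=2: odd sum, res = 34-2 = 32
i=5,n=3: even sum, res = 32+15 = 47
i=5,n=4: odd sum, res = 47-4 = 43
i=5,n=5: even sum, res = 43+25 = 68

68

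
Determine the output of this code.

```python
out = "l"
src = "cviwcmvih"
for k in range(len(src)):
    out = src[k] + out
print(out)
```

k=0: prepend 'c' → 'cl'
k=1: prepend 'v' → 'vcl'
k=2: prepend 'i' → 'ivcl'
k=3: prepend 'w' → 'wivcl'
k=4: prepend 'c' → 'cwivcl'
k=5: prepend 'm' → 'mcwivcl'
k=6: prepend 'v' → 'vmcwivcl'
k=7: prepend 'i' → 'ivmcwivcl'
k=8: prepend 'h' → 'hivmcwivcl'

hivmcwivcl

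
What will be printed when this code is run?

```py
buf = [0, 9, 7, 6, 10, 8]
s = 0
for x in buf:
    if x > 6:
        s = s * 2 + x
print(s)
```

x=0: not >6
x=9: >6, s = 0*2+9 = 9
x=7: >6, s = 9*2+7 = 25
x=6: not >6
x=10: >6, s = 25*2+10 = 60
x=8: >6, s = 60*2+8 = 128

128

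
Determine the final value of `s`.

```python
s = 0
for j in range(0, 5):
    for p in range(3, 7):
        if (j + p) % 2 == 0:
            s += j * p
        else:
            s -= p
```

j=0,p=3: odd sum, s = 0-3 = -3
j=0,p=4: even sum, s = (-3)+0 = -3
j=0,p=5: odd sum, s = (-3)-5 = -8
j=0,p=6: even sum, s = (-8)+0 = -8
j=1,p=3: even sum, s = (-8)+3 = -5
j=1,p=4: odd sum, s = (-5)-4 = -9
j=1,p=5: even sum, s = (-9)+5 = -4
j=1,p=6: odd sum, s = (-4)-6 = -10
j=2,p=3: odd sum, s = (-10)-3 = -13
j=2,p=4: even sum, s = (-13)+8 = -5
j=2,p=5: odd sum, s = (-5)-5 = -10
j=2,p=6: even sum, s = (-10)+12 = 2
j=3,p=3: even sum, s = 2+9 = 11
j=3,p=4: odd sum, s = 11-4 = 7
j=3,p=5: even sum, s = 7+15 = 22
j=3,p=6: odd sum, s = 22-6 = 16
j=4,p=3: odd sum, s = 16-3 = 13
j=4,p=4: even sum, s = 13+16 = 29
j=4,p=5: odd sum, s = 29-5 = 24
j=4,p=6: even sum, s = 24+24 = 48

48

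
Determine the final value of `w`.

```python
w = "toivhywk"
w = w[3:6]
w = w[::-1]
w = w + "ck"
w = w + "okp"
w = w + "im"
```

slice [3:6] → 'vhy'
reverse → 'yhv'
+ 'ck' → 'yhvck'
+ 'okp' → 'yhvckokp'
+ 'im' → 'yhvckokpim'

'yhvckokpim'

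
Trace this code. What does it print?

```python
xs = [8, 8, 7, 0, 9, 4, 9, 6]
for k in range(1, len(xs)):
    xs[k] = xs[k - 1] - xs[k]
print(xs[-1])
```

-35

k=1: xs[1] = 8-8 = 0 → [8, 0, 7, 0, 9, 4, 9, 6]
k=2: xs[2] = 0-7 = -7 → [8, 0, -7, 0, 9, 4, 9, 6]
k=3: xs[3] = (-7)-0 = -7 → [8, 0, -7, -7, 9, 4, 9, 6]
k=4: xs[4] = (-7)-9 = -16 → [8, 0, -7, -7, -16, 4, 9, 6]
k=5: xs[5] = (-16)-4 = -20 → [8, 0, -7, -7, -16, -20, 9, 6]
k=6: xs[6] = (-20)-9 = -29 → [8, 0, -7, -7, -16, -20, -29, 6]
k=7: xs[7] = (-29)-6 = -35 → [8, 0, -7, -7, -16, -20, -29, -35]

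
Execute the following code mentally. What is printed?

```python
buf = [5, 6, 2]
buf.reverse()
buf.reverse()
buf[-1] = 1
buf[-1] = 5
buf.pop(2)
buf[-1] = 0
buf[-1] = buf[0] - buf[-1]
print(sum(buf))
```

10

reverse → [2, 6, 5]
reverse → [5, 6, 2]
buf[-1] = 1 → [5, 6, 1]
buf[-1] = 5 → [5, 6, 5]
pop(2) removes 5 → [5, 6]
buf[-1] = 0 → [5, 0]
buf[-1] = buf[0]-buf[-1] = 5-0 = 5 → [5, 5]
sum = 10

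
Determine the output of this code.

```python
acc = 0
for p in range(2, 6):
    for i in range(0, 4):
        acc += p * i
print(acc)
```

p=2,i=0: acc = 0+0 = 0
p=2,i=1: acc = 0+2 = 2
p=2,i=2: acc = 2+4 = 6
p=2,i=3: acc = 6+6 = 12
p=3,i=0: acc = 12+0 = 12
p=3,i=1: acc = 12+3 = 15
p=3,i=2: acc = 15+6 = 21
p=3,i=3: acc = 21+9 = 30
p=4,i=0: acc = 30+0 = 30
p=4,i=1: acc = 30+4 = 34
p=4,i=2: acc = 34+8 = 42
p=4,i=3: acc = 42+12 = 54
p=5,i=0: acc = 54+0 = 54
p=5,i=1: acc = 54+5 = 59
p=5,i=2: acc = 59+10 = 69
p=5,i=3: acc = 69+15 = 84

84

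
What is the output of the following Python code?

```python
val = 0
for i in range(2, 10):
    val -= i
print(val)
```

-44

i=2: val = 0-2 = -2
i=3: val = (-2)-3 = -5
i=4: val = (-5)-4 = -9
i=5: val = (-9)-5 = -14
i=6: val = (-14)-6 = -20
i=7: val = (-20)-7 = -27
i=8: val = (-27)-8 = -35
i=9: val = (-35)-9 = -44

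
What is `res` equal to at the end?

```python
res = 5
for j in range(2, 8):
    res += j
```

j=2: res = 5+2 = 7
j=3: res = 7+3 = 10
j=4: res = 10+4 = 14
j=5: res = 14+5 = 19
j=6: res = 19+6 = 25
j=7: res = 25+7 = 32

32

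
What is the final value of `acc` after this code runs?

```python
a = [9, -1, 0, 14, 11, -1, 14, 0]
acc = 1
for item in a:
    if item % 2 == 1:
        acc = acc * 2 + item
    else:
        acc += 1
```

item=9: odd, acc = 1*2+9 = 11
item=-1: odd, acc = 11*2+(-1) = 21
item=0: not odd, acc = 21+1 = 22
item=14: not odd, acc = 22+1 = 23
item=11: odd, acc = 23*2+11 = 57
item=-1: odd, acc = 57*2+(-1) = 113
item=14: not odd, acc = 113+1 = 114
item=0: not odd, acc = 114+1 = 115

115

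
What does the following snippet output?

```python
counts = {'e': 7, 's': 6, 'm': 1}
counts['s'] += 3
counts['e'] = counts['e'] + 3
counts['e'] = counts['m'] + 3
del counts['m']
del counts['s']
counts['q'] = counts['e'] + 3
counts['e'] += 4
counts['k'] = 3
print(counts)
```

{'e': 8, 'q': 7, 'k': 3}

counts['s'] = 6+3 = 9 → {'e': 7, 's': 9, 'm': 1}
counts['e'] = counts['e']+3 = 10 → {'e': 10, 's': 9, 'm': 1}
counts['e'] = counts['m']+3 = 4 → {'e': 4, 's': 9, 'm': 1}
del 'm' → {'e': 4, 's': 9}
del 's' → {'e': 4}
counts['q'] = counts['e']+3 = 7 → {'e': 4, 'q': 7}
counts['e'] = 4+4 = 8 → {'e': 8, 'q': 7}
counts['k'] = 3 → {'e': 8, 'q': 7, 'k': 3}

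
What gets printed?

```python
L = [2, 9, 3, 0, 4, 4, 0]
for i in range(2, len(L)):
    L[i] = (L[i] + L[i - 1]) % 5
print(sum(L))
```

i=2: L[2] = (3+9)%5 = 2 → [2, 9, 2, 0, 4, 4, 0]
i=3: L[3] = (0+2)%5 = 2 → [2, 9, 2, 2, 4, 4, 0]
i=4: L[4] = (4+2)%5 = 1 → [2, 9, 2, 2, 1, 4, 0]
i=5: L[5] = (4+1)%5 = 0 → [2, 9, 2, 2, 1, 0, 0]
i=6: L[6] = (0+0)%5 = 0 → [2, 9, 2, 2, 1, 0, 0]
sum = 16

16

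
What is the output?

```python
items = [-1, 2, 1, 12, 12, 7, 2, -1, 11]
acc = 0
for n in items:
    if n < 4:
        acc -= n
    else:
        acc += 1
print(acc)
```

n=-1: <4, acc = 0-(-1) = 1
n=2: <4, acc = 1-2 = -1
n=1: <4, acc = (-1)-1 = -2
n=12: not <4, acc = (-2)+1 = -1
n=12: not <4, acc = (-1)+1 = 0
n=7: not <4, acc = 0+1 = 1
n=2: <4, acc = 1-2 = -1
n=-1: <4, acc = (-1)-(-1) = 0
n=11: not <4, acc = 0+1 = 1

1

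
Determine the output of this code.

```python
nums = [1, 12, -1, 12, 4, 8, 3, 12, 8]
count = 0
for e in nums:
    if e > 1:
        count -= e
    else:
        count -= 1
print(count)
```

-61

e=1: not >1, count = 0-1 = -1
e=12: >1, count = (-1)-12 = -13
e=-1: not >1, count = (-13)-1 = -14
e=12: >1, count = (-14)-12 = -26
e=4: >1, count = (-26)-4 = -30
e=8: >1, count = (-30)-8 = -38
e=3: >1, count = (-38)-3 = -41
e=12: >1, count = (-41)-12 = -53
e=8: >1, count = (-53)-8 = -61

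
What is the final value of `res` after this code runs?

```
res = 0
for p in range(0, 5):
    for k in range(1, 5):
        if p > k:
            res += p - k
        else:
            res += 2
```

38

p=0,k=1: not 0>1, res = 0+2 = 2
p=0,k=2: not 0>2, res = 2+2 = 4
p=0,k=3: not 0>3, res = 4+2 = 6
p=0,k=4: not 0>4, res = 6+2 = 8
p=1,k=1: not 1>1, res = 8+2 = 10
p=1,k=2: not 1>2, res = 10+2 = 12
p=1,k=3: not 1>3, res = 12+2 = 14
p=1,k=4: not 1>4, res = 14+2 = 16
p=2,k=1: 2>1, res = 16+1 = 17
p=2,k=2: not 2>2, res = 17+2 = 19
p=2,k=3: not 2>3, res = 19+2 = 21
p=2,k=4: not 2>4, res = 21+2 = 23
p=3,k=1: 3>1, res = 23+2 = 25
p=3,k=2: 3>2, res = 25+1 = 26
p=3,k=3: not 3>3, res = 26+2 = 28
p=3,k=4: not 3>4, res = 28+2 = 30
p=4,k=1: 4>1, res = 30+3 = 33
p=4,k=2: 4>2, res = 33+2 = 35
p=4,k=3: 4>3, res = 35+1 = 36
p=4,k=4: not 4>4, res = 36+2 = 38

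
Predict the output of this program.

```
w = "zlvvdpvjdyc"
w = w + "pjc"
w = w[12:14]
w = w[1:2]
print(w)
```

+ 'pjc' → 'zlvvdpvjdycpjc'
slice [12:14] → 'jc'
slice [1:2] → 'c'

c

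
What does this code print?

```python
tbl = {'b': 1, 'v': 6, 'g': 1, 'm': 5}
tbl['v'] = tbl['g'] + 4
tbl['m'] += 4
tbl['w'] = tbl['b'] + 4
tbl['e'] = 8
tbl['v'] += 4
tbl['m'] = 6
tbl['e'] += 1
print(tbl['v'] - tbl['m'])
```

tbl['v'] = tbl['g']+4 = 5 → {'b': 1, 'v': 5, 'g': 1, 'm': 5}
tbl['m'] = 5+4 = 9 → {'b': 1, 'v': 5, 'g': 1, 'm': 9}
tbl['w'] = tbl['b']+4 = 5 → {'b': 1, 'v': 5, 'g': 1, 'm': 9, 'w': 5}
tbl['e'] = 8 → {'b': 1, 'v': 5, 'g': 1, 'm': 9, 'w': 5, 'e': 8}
tbl['v'] = 5+4 = 9 → {'b': 1, 'v': 9, 'g': 1, 'm': 9, 'w': 5, 'e': 8}
tbl['m'] = 6 → {'b': 1, 'v': 9, 'g': 1, 'm': 6, 'w': 5, 'e': 8}
tbl['e'] = 8+1 = 9 → {'b': 1, 'v': 9, 'g': 1, 'm': 6, 'w': 5, 'e': 9}
tbl['v']-tbl['m'] = 9-6 = 3

3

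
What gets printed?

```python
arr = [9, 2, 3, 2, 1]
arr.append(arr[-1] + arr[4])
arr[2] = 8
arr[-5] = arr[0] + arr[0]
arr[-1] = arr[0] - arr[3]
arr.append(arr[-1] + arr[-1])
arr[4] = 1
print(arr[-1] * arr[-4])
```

append arr[-1]+arr[4] = 1+1 = 2 → [9, 2, 3, 2, 1, 2]
arr[2] = 8 → [9, 2, 8, 2, 1, 2]
arr[-5] = arr[0]+arr[0] = 9+9 = 18 → [9, 18, 8, 2, 1, 2]
arr[-1] = arr[0]-arr[3] = 9-2 = 7 → [9, 18, 8, 2, 1, 7]
append arr[-1]+arr[-1] = 7+7 = 14 → [9, 18, 8, 2, 1, 7, 14]
arr[4] = 1 → [9, 18, 8, 2, 1, 7, 14]
arr[-1]*arr[-4] = 14*2 = 28

28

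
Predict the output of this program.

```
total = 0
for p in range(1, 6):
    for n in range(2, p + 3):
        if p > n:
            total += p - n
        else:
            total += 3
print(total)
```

52

p=1,n=2: not 1>2, total = 0+3 = 3
p=1,n=3: not 1>3, total = 3+3 = 6
p=2,n=2: not 2>2, total = 6+3 = 9
p=2,n=3: not 2>3, total = 9+3 = 12
p=2,n=4: not 2>4, total = 12+3 = 15
p=3,n=2: 3>2, total = 15+1 = 16
p=3,n=3: not 3>3, total = 16+3 = 19
p=3,n=4: not 3>4, total = 19+3 = 22
p=3,n=5: not 3>5, total = 22+3 = 25
p=4,n=2: 4>2, total = 25+2 = 27
p=4,n=3: 4>3, total = 27+1 = 28
p=4,n=4: not 4>4, total = 28+3 = 31
p=4,n=5: not 4>5, total = 31+3 = 34
p=4,n=6: not 4>6, total = 34+3 = 37
p=5,n=2: 5>2, total = 37+3 = 40
p=5,n=3: 5>3, total = 40+2 = 42
p=5,n=4: 5>4, total = 42+1 = 43
p=5,n=5: not 5>5, total = 43+3 = 46
p=5,n=6: not 5>6, total = 46+3 = 49
p=5,n=7: not 5>7, total = 49+3 = 52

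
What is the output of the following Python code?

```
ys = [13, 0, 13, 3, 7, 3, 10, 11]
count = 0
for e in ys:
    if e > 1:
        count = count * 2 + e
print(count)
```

e=13: >1, count = 0*2+13 = 13
e=0: not >1
e=13: >1, count = 13*2+13 = 39
e=3: >1, count = 39*2+3 = 81
e=7: >1, count = 81*2+7 = 169
e=3: >1, count = 169*2+3 = 341
e=10: >1, count = 341*2+10 = 692
e=11: >1, count = 692*2+11 = 1395

1395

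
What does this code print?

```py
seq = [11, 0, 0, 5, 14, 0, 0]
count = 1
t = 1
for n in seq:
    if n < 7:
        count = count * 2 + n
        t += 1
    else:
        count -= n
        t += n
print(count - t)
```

n=11: not <7, count = 1-11 = -10; t=12
n=0: <7, count = (-10)*2+0 = -20; t=13
n=0: <7, count = (-20)*2+0 = -40; t=14
n=5: <7, count = (-40)*2+5 = -75; t=15
n=14: not <7, count = (-75)-14 = -89; t=29
n=0: <7, count = (-89)*2+0 = -178; t=30
n=0: <7, count = (-178)*2+0 = -356; t=31
count-t = (-356)-31 = -387

-387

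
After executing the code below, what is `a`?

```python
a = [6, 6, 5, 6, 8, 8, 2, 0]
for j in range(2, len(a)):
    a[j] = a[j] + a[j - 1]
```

[6, 6, 11, 17, 25, 33, 35, 35]

j=2: a[2] = 5+6 = 11 → [6, 6, 11, 6, 8, 8, 2, 0]
j=3: a[3] = 6+11 = 17 → [6, 6, 11, 17, 8, 8, 2, 0]
j=4: a[4] = 8+17 = 25 → [6, 6, 11, 17, 25, 8, 2, 0]
j=5: a[5] = 8+25 = 33 → [6, 6, 11, 17, 25, 33, 2, 0]
j=6: a[6] = 2+33 = 35 → [6, 6, 11, 17, 25, 33, 35, 0]
j=7: a[7] = 0+35 = 35 → [6, 6, 11, 17, 25, 33, 35, 35]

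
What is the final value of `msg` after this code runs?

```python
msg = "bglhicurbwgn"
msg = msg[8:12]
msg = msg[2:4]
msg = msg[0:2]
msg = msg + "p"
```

'gnp'

slice [8:12] → 'bwgn'
slice [2:4] → 'gn'
slice [0:2] → 'gn'
+ 'p' → 'gnp'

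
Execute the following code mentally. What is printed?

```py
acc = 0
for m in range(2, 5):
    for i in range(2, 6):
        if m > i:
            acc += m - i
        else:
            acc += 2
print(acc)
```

m=2,i=2: not 2>2, acc = 0+2 = 2
m=2,i=3: not 2>3, acc = 2+2 = 4
m=2,i=4: not 2>4, acc = 4+2 = 6
m=2,i=5: not 2>5, acc = 6+2 = 8
m=3,i=2: 3>2, acc = 8+1 = 9
m=3,i=3: not 3>3, acc = 9+2 = 11
m=3,i=4: not 3>4, acc = 11+2 = 13
m=3,i=5: not 3>5, acc = 13+2 = 15
m=4,i=2: 4>2, acc = 15+2 = 17
m=4,i=3: 4>3, acc = 17+1 = 18
m=4,i=4: not 4>4, acc = 18+2 = 20
m=4,i=5: not 4>5, acc = 20+2 = 22

22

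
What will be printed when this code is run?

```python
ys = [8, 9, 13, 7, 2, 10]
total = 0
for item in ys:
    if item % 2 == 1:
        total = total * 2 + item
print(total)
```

69

item=8: not odd
item=9: odd, total = 0*2+9 = 9
item=13: odd, total = 9*2+13 = 31
item=7: odd, total = 31*2+7 = 69
item=2: not odd
item=10: not odd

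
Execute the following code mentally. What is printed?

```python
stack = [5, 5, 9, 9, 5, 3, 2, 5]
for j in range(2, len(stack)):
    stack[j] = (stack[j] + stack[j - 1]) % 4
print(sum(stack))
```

j=2: stack[2] = (9+5)%4 = 2 → [5, 5, 2, 9, 5, 3, 2, 5]
j=3: stack[3] = (9+2)%4 = 3 → [5, 5, 2, 3, 5, 3, 2, 5]
j=4: stack[4] = (5+3)%4 = 0 → [5, 5, 2, 3, 0, 3, 2, 5]
j=5: stack[5] = (3+0)%4 = 3 → [5, 5, 2, 3, 0, 3, 2, 5]
j=6: stack[6] = (2+3)%4 = 1 → [5, 5, 2, 3, 0, 3, 1, 5]
j=7: stack[7] = (5+1)%4 = 2 → [5, 5, 2, 3, 0, 3, 1, 2]
sum = 21

21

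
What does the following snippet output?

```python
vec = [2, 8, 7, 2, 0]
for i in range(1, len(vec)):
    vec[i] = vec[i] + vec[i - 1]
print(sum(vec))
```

67

i=1: vec[1] = 8+2 = 10 → [2, 10, 7, 2, 0]
i=2: vec[2] = 7+10 = 17 → [2, 10, 17, 2, 0]
i=3: vec[3] = 2+17 = 19 → [2, 10, 17, 19, 0]
i=4: vec[4] = 0+19 = 19 → [2, 10, 17, 19, 19]
sum = 67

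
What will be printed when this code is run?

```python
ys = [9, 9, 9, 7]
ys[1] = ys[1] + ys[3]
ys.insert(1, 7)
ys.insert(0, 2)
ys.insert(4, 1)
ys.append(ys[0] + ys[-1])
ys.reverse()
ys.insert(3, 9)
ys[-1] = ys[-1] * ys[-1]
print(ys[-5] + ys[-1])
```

5

ys[1] = ys[1]+ys[3] = 9+7 = 16 → [9, 16, 9, 7]
insert 7 at 1 → [9, 7, 16, 9, 7]
insert 2 at 0 → [2, 9, 7, 16, 9, 7]
insert 1 at 4 → [2, 9, 7, 16, 1, 9, 7]
append ys[0]+ys[-1] = 2+7 = 9 → [2, 9, 7, 16, 1, 9, 7, 9]
reverse → [9, 7, 9, 1, 16, 7, 9, 2]
insert 9 at 3 → [9, 7, 9, 9, 1, 16, 7, 9, 2]
ys[-1] = ys[-1]*ys[-1] = 2*2 = 4 → [9, 7, 9, 9, 1, 16, 7, 9, 4]
ys[-5]+ys[-1] = 1+4 = 5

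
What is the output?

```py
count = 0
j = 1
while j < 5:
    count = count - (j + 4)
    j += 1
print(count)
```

-26

j=1: count = 0-5 = -5
j=2: count = (-5)-6 = -11
j=3: count = (-11)-7 = -18
j=4: count = (-18)-8 = -26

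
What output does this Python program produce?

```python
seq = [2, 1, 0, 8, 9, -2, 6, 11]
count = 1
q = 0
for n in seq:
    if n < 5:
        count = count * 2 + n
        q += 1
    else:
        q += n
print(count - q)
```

n=2: <5, count = 1*2+2 = 4; q=1
n=1: <5, count = 4*2+1 = 9; q=2
n=0: <5, count = 9*2+0 = 18; q=3
n=8: not <5; q=11
n=9: not <5; q=20
n=-2: <5, count = 18*2+(-2) = 34; q=21
n=6: not <5; q=27
n=11: not <5; q=38
count-q = 34-38 = -4

-4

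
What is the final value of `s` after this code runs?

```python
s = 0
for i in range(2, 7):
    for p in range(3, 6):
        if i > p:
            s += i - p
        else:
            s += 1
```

i=2,p=3: not 2>3, s = 0+1 = 1
i=2,p=4: not 2>4, s = 1+1 = 2
i=2,p=5: not 2>5, s = 2+1 = 3
i=3,p=3: not 3>3, s = 3+1 = 4
i=3,p=4: not 3>4, s = 4+1 = 5
i=3,p=5: not 3>5, s = 5+1 = 6
i=4,p=3: 4>3, s = 6+1 = 7
i=4,p=4: not 4>4, s = 7+1 = 8
i=4,p=5: not 4>5, s = 8+1 = 9
i=5,p=3: 5>3, s = 9+2 = 11
i=5,p=4: 5>4, s = 11+1 = 12
i=5,p=5: not 5>5, s = 12+1 = 13
i=6,p=3: 6>3, s = 13+3 = 16
i=6,p=4: 6>4, s = 16+2 = 18
i=6,p=5: 6>5, s = 18+1 = 19

19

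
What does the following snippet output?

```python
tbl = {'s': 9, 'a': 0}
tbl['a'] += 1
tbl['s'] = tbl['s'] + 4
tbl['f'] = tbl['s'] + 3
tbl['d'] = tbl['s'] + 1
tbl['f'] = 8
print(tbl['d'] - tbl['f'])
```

6

tbl['a'] = 0+1 = 1 → {'s': 9, 'a': 1}
tbl['s'] = tbl['s']+4 = 13 → {'s': 13, 'a': 1}
tbl['f'] = tbl['s']+3 = 16 → {'s': 13, 'a': 1, 'f': 16}
tbl['d'] = tbl['s']+1 = 14 → {'s': 13, 'a': 1, 'f': 16, 'd': 14}
tbl['f'] = 8 → {'s': 13, 'a': 1, 'f': 8, 'd': 14}
tbl['d']-tbl['f'] = 14-8 = 6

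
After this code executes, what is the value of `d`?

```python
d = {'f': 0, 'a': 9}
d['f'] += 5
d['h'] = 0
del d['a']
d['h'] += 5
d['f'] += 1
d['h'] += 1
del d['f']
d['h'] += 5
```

d['f'] = 0+5 = 5 → {'f': 5, 'a': 9}
d['h'] = 0 → {'f': 5, 'a': 9, 'h': 0}
del 'a' → {'f': 5, 'h': 0}
d['h'] = 0+5 = 5 → {'f': 5, 'h': 5}
d['f'] = 5+1 = 6 → {'f': 6, 'h': 5}
d['h'] = 5+1 = 6 → {'f': 6, 'h': 6}
del 'f' → {'h': 6}
d['h'] = 6+5 = 11 → {'h': 11}

{'h': 11}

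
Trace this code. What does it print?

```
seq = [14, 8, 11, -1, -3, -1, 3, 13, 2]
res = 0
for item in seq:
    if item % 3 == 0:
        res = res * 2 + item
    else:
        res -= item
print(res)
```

item=14: not %3==0, res = 0-14 = -14
item=8: not %3==0, res = (-14)-8 = -22
item=11: not %3==0, res = (-22)-11 = -33
item=-1: not %3==0, res = (-33)-(-1) = -32
item=-3: %3==0, res = (-32)*2+(-3) = -67
item=-1: not %3==0, res = (-67)-(-1) = -66
item=3: %3==0, res = (-66)*2+3 = -129
item=13: not %3==0, res = (-129)-13 = -142
item=2: not %3==0, res = (-142)-2 = -144

-144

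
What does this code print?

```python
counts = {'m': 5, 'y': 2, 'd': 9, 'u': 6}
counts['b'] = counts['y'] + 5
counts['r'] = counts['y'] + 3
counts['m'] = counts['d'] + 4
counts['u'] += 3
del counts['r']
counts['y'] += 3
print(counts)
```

counts['b'] = counts['y']+5 = 7 → {'m': 5, 'y': 2, 'd': 9, 'u': 6, 'b': 7}
counts['r'] = counts['y']+3 = 5 → {'m': 5, 'y': 2, 'd': 9, 'u': 6, 'b': 7, 'r': 5}
counts['m'] = counts['d']+4 = 13 → {'m': 13, 'y': 2, 'd': 9, 'u': 6, 'b': 7, 'r': 5}
counts['u'] = 6+3 = 9 → {'m': 13, 'y': 2, 'd': 9, 'u': 9, 'b': 7, 'r': 5}
del 'r' → {'m': 13, 'y': 2, 'd': 9, 'u': 9, 'b': 7}
counts['y'] = 2+3 = 5 → {'m': 13, 'y': 5, 'd': 9, 'u': 9, 'b': 7}

{'m': 13, 'y': 5, 'd': 9, 'u': 9, 'b': 7}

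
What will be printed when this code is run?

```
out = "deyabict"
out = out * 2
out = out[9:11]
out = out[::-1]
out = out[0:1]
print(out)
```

y

repeat ×2 → 'deyabictdeyabict'
slice [9:11] → 'ey'
reverse → 'ye'
slice [0:1] → 'y'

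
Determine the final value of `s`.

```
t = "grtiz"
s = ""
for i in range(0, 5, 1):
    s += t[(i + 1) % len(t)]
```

'rtizg'

i=0: add t[1]='r' → 'r'
i=1: add t[2]='t' → 'rt'
i=2: add t[3]='i' → 'rti'
i=3: add t[4]='z' → 'rtiz'
i=4: add t[0]='g' → 'rtizg'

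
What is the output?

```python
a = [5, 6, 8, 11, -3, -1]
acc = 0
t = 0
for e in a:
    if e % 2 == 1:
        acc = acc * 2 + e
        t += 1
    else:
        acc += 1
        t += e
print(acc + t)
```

111

e=5: odd, acc = 0*2+5 = 5; t=1
e=6: not odd, acc = 5+1 = 6; t=7
e=8: not odd, acc = 6+1 = 7; t=15
e=11: odd, acc = 7*2+11 = 25; t=16
e=-3: odd, acc = 25*2+(-3) = 47; t=17
e=-1: odd, acc = 47*2+(-1) = 93; t=18
acc+t = 93+18 = 111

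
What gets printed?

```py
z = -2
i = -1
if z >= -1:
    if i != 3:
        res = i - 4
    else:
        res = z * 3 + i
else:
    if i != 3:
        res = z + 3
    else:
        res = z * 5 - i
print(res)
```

z=-2, i=-1
z >= -1 is False; i != 3 is True
→ res = z + 3 = 1

1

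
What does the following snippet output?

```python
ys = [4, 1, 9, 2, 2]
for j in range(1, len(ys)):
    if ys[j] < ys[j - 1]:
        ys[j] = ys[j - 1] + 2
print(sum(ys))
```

j=1: 1<4, ys[1] = 4+2 = 6 → [4, 6, 9, 2, 2]
j=2: 9>=6, unchanged → [4, 6, 9, 2, 2]
j=3: 2<9, ys[3] = 9+2 = 11 → [4, 6, 9, 11, 2]
j=4: 2<11, ys[4] = 11+2 = 13 → [4, 6, 9, 11, 13]
sum = 43

43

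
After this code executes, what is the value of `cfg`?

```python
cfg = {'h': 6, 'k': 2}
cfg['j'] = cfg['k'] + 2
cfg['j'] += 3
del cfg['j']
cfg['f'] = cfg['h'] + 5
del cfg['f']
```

cfg['j'] = cfg['k']+2 = 4 → {'h': 6, 'k': 2, 'j': 4}
cfg['j'] = 4+3 = 7 → {'h': 6, 'k': 2, 'j': 7}
del 'j' → {'h': 6, 'k': 2}
cfg['f'] = cfg['h']+5 = 11 → {'h': 6, 'k': 2, 'f': 11}
del 'f' → {'h': 6, 'k': 2}

{'h': 6, 'k': 2}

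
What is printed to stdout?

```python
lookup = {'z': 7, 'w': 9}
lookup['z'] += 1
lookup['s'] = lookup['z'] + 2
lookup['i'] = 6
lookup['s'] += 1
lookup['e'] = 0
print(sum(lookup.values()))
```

lookup['z'] = 7+1 = 8 → {'z': 8, 'w': 9}
lookup['s'] = lookup['z']+2 = 10 → {'z': 8, 'w': 9, 's': 10}
lookup['i'] = 6 → {'z': 8, 'w': 9, 's': 10, 'i': 6}
lookup['s'] = 10+1 = 11 → {'z': 8, 'w': 9, 's': 11, 'i': 6}
lookup['e'] = 0 → {'z': 8, 'w': 9, 's': 11, 'i': 6, 'e': 0}
sum of values = 34

34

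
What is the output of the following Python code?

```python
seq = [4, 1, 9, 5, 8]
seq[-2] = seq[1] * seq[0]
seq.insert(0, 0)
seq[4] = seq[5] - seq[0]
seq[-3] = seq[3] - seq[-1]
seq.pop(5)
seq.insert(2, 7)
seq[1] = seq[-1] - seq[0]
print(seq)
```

[0, 8, 7, 1, 1, 8]

seq[-2] = seq[1]*seq[0] = 1*4 = 4 → [4, 1, 9, 4, 8]
insert 0 at 0 → [0, 4, 1, 9, 4, 8]
seq[4] = seq[5]-seq[0] = 8-0 = 8 → [0, 4, 1, 9, 8, 8]
seq[-3] = seq[3]-seq[-1] = 9-8 = 1 → [0, 4, 1, 1, 8, 8]
pop(5) removes 8 → [0, 4, 1, 1, 8]
insert 7 at 2 → [0, 4, 7, 1, 1, 8]
seq[1] = seq[-1]-seq[0] = 8-0 = 8 → [0, 8, 7, 1, 1, 8]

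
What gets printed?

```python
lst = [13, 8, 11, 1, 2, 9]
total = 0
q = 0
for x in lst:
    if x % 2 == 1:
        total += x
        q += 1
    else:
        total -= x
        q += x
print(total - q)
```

10

x=13: odd, total = 0+13 = 13; q=1
x=8: not odd, total = 13-8 = 5; q=9
x=11: odd, total = 5+11 = 16; q=10
x=1: odd, total = 16+1 = 17; q=11
x=2: not odd, total = 17-2 = 15; q=13
x=9: odd, total = 15+9 = 24; q=14
total-q = 24-14 = 10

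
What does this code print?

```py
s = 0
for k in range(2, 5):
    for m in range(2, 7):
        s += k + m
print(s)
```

k=2,m=2: s = 0+4 = 4
k=2,m=3: s = 4+5 = 9
k=2,m=4: s = 9+6 = 15
k=2,m=5: s = 15+7 = 22
k=2,m=6: s = 22+8 = 30
k=3,m=2: s = 30+5 = 35
k=3,m=3: s = 35+6 = 41
k=3,m=4: s = 41+7 = 48
k=3,m=5: s = 48+8 = 56
k=3,m=6: s = 56+9 = 65
k=4,m=2: s = 65+6 = 71
k=4,m=3: s = 71+7 = 78
k=4,m=4: s = 78+8 = 86
k=4,m=5: s = 86+9 = 95
k=4,m=6: s = 95+10 = 105

105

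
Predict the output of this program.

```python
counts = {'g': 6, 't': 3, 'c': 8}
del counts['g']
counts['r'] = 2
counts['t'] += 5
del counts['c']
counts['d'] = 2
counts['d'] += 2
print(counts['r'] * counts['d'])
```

del 'g' → {'t': 3, 'c': 8}
counts['r'] = 2 → {'t': 3, 'c': 8, 'r': 2}
counts['t'] = 3+5 = 8 → {'t': 8, 'c': 8, 'r': 2}
del 'c' → {'t': 8, 'r': 2}
counts['d'] = 2 → {'t': 8, 'r': 2, 'd': 2}
counts['d'] = 2+2 = 4 → {'t': 8, 'r': 2, 'd': 4}
counts['r']*counts['d'] = 2*4 = 8

8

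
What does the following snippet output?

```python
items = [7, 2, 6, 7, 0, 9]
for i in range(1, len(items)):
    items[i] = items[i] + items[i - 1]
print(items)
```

i=1: items[1] = 2+7 = 9 → [7, 9, 6, 7, 0, 9]
i=2: items[2] = 6+9 = 15 → [7, 9, 15, 7, 0, 9]
i=3: items[3] = 7+15 = 22 → [7, 9, 15, 22, 0, 9]
i=4: items[4] = 0+22 = 22 → [7, 9, 15, 22, 22, 9]
i=5: items[5] = 9+22 = 31 → [7, 9, 15, 22, 22, 31]

[7, 9, 15, 22, 22, 31]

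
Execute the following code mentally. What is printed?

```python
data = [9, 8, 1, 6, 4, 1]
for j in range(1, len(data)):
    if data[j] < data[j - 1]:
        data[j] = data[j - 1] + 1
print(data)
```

j=1: 8<9, data[1] = 9+1 = 10 → [9, 10, 1, 6, 4, 1]
j=2: 1<10, data[2] = 10+1 = 11 → [9, 10, 11, 6, 4, 1]
j=3: 6<11, data[3] = 11+1 = 12 → [9, 10, 11, 12, 4, 1]
j=4: 4<12, data[4] = 12+1 = 13 → [9, 10, 11, 12, 13, 1]
j=5: 1<13, data[5] = 13+1 = 14 → [9, 10, 11, 12, 13, 14]

[9, 10, 11, 12, 13, 14]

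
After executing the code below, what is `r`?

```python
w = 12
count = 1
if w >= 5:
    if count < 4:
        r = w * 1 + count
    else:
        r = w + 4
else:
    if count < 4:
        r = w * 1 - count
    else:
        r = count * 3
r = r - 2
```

11

w=12, count=1
w >= 5 is True; count < 4 is True
→ r = w * 1 + count = 13
r = 13-2 = 11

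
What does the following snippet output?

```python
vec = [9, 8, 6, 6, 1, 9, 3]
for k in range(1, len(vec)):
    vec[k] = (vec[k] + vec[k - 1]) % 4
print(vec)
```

k=1: vec[1] = (8+9)%4 = 1 → [9, 1, 6, 6, 1, 9, 3]
k=2: vec[2] = (6+1)%4 = 3 → [9, 1, 3, 6, 1, 9, 3]
k=3: vec[3] = (6+3)%4 = 1 → [9, 1, 3, 1, 1, 9, 3]
k=4: vec[4] = (1+1)%4 = 2 → [9, 1, 3, 1, 2, 9, 3]
k=5: vec[5] = (9+2)%4 = 3 → [9, 1, 3, 1, 2, 3, 3]
k=6: vec[6] = (3+3)%4 = 2 → [9, 1, 3, 1, 2, 3, 2]

[9, 1, 3, 1, 2, 3, 2]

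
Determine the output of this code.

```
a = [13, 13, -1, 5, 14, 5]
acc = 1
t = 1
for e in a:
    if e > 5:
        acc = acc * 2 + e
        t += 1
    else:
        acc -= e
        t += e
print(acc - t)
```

e=13: >5, acc = 1*2+13 = 15; t=2
e=13: >5, acc = 15*2+13 = 43; t=3
e=-1: not >5, acc = 43-(-1) = 44; t=2
e=5: not >5, acc = 44-5 = 39; t=7
e=14: >5, acc = 39*2+14 = 92; t=8
e=5: not >5, acc = 92-5 = 87; t=13
acc-t = 87-13 = 74

74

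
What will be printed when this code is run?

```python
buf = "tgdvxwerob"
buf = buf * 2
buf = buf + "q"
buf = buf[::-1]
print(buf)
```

qborewxvdgtborewxvdgt

repeat ×2 → 'tgdvxwerobtgdvxwerob'
+ 'q' → 'tgdvxwerobtgdvxwerobq'
reverse → 'qborewxvdgtborewxvdgt'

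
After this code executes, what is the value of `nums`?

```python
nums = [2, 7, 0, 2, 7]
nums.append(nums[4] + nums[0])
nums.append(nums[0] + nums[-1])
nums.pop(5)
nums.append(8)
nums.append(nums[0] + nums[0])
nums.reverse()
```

[4, 8, 11, 7, 2, 0, 7, 2]

append nums[4]+nums[0] = 7+2 = 9 → [2, 7, 0, 2, 7, 9]
append nums[0]+nums[-1] = 2+9 = 11 → [2, 7, 0, 2, 7, 9, 11]
pop(5) removes 9 → [2, 7, 0, 2, 7, 11]
append 8 → [2, 7, 0, 2, 7, 11, 8]
append nums[0]+nums[0] = 2+2 = 4 → [2, 7, 0, 2, 7, 11, 8, 4]
reverse → [4, 8, 11, 7, 2, 0, 7, 2]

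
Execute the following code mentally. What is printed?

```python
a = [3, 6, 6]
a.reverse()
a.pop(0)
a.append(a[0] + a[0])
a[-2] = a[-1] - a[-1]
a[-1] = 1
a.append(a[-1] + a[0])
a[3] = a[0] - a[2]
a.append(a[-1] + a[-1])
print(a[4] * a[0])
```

60

reverse → [6, 6, 3]
pop(0) removes 6 → [6, 3]
append a[0]+a[0] = 6+6 = 12 → [6, 3, 12]
a[-2] = a[-1]-a[-1] = 12-12 = 0 → [6, 0, 12]
a[-1] = 1 → [6, 0, 1]
append a[-1]+a[0] = 1+6 = 7 → [6, 0, 1, 7]
a[3] = a[0]-a[2] = 6-1 = 5 → [6, 0, 1, 5]
append a[-1]+a[-1] = 5+5 = 10 → [6, 0, 1, 5, 10]
a[4]*a[0] = 10*6 = 60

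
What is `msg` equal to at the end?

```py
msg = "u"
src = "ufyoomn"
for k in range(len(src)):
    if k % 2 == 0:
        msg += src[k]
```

'uuyon'

k=0: add 'u' → 'uu'
k=1: skip
k=2: add 'y' → 'uuy'
k=3: skip
k=4: add 'o' → 'uuyo'
k=5: skip
k=6: add 'n' → 'uuyon'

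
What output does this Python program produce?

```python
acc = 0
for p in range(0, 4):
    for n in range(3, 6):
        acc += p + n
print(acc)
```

p=0,n=3: acc = 0+3 = 3
p=0,n=4: acc = 3+4 = 7
p=0,n=5: acc = 7+5 = 12
p=1,n=3: acc = 12+4 = 16
p=1,n=4: acc = 16+5 = 21
p=1,n=5: acc = 21+6 = 27
p=2,n=3: acc = 27+5 = 32
p=2,n=4: acc = 32+6 = 38
p=2,n=5: acc = 38+7 = 45
p=3,n=3: acc = 45+6 = 51
p=3,n=4: acc = 51+7 = 58
p=3,n=5: acc = 58+8 = 66

66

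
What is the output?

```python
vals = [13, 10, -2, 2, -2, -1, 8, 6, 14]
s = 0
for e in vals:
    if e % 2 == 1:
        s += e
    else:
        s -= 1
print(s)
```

e=13: odd, s = 0+13 = 13
e=10: not odd, s = 13-1 = 12
e=-2: not odd, s = 12-1 = 11
e=2: not odd, s = 11-1 = 10
e=-2: not odd, s = 10-1 = 9
e=-1: odd, s = 9+(-1) = 8
e=8: not odd, s = 8-1 = 7
e=6: not odd, s = 7-1 = 6
e=14: not odd, s = 6-1 = 5

5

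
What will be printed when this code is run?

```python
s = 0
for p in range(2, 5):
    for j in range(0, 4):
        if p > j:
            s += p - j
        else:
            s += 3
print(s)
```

28

p=2,j=0: 2>0, s = 0+2 = 2
p=2,j=1: 2>1, s = 2+1 = 3
p=2,j=2: not 2>2, s = 3+3 = 6
p=2,j=3: not 2>3, s = 6+3 = 9
p=3,j=0: 3>0, s = 9+3 = 12
p=3,j=1: 3>1, s = 12+2 = 14
p=3,j=2: 3>2, s = 14+1 = 15
p=3,j=3: not 3>3, s = 15+3 = 18
p=4,j=0: 4>0, s = 18+4 = 22
p=4,j=1: 4>1, s = 22+3 = 25
p=4,j=2: 4>2, s = 25+2 = 27
p=4,j=3: 4>3, s = 27+1 = 28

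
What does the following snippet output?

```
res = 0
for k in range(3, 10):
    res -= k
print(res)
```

k=3: res = 0-3 = -3
k=4: res = (-3)-4 = -7
k=5: res = (-7)-5 = -12
k=6: res = (-12)-6 = -18
k=7: res = (-18)-7 = -25
k=8: res = (-25)-8 = -33
k=9: res = (-33)-9 = -42

-42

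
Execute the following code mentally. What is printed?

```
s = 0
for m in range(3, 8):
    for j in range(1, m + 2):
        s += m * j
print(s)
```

615

m=3,j=1: s = 0+3 = 3
m=3,j=2: s = 3+6 = 9
m=3,j=3: s = 9+9 = 18
m=3,j=4: s = 18+12 = 30
m=4,j=1: s = 30+4 = 34
m=4,j=2: s = 34+8 = 42
m=4,j=3: s = 42+12 = 54
m=4,j=4: s = 54+16 = 70
m=4,j=5: s = 70+20 = 90
m=5,j=1: s = 90+5 = 95
m=5,j=2: s = 95+10 = 105
m=5,j=3: s = 105+15 = 120
m=5,j=4: s = 120+20 = 140
m=5,j=5: s = 140+25 = 165
m=5,j=6: s = 165+30 = 195
m=6,j=1: s = 195+6 = 201
m=6,j=2: s = 201+12 = 213
m=6,j=3: s = 213+18 = 231
m=6,j=4: s = 231+24 = 255
m=6,j=5: s = 255+30 = 285
m=6,j=6: s = 285+36 = 321
m=6,j=7: s = 321+42 = 363
m=7,j=1: s = 363+7 = 370
m=7,j=2: s = 370+14 = 384
m=7,j=3: s = 384+21 = 405
m=7,j=4: s = 405+28 = 433
m=7,j=5: s = 433+35 = 468
m=7,j=6: s = 468+42 = 510
m=7,j=7: s = 510+49 = 559
m=7,j=8: s = 559+56 = 615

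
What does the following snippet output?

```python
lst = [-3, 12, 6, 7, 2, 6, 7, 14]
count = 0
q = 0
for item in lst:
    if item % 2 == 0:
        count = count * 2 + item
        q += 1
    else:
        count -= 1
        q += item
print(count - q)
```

item=-3: not even, count = 0-1 = -1; q=-3
item=12: even, count = (-1)*2+12 = 10; q=-2
item=6: even, count = 10*2+6 = 26; q=-1
item=7: not even, count = 26-1 = 25; q=6
item=2: even, count = 25*2+2 = 52; q=7
item=6: even, count = 52*2+6 = 110; q=8
item=7: not even, count = 110-1 = 109; q=15
item=14: even, count = 109*2+14 = 232; q=16
count-q = 232-16 = 216

216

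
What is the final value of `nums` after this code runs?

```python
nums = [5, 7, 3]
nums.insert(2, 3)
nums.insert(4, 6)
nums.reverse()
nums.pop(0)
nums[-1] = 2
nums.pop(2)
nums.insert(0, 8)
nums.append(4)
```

insert 3 at 2 → [5, 7, 3, 3]
insert 6 at 4 → [5, 7, 3, 3, 6]
reverse → [6, 3, 3, 7, 5]
pop(0) removes 6 → [3, 3, 7, 5]
nums[-1] = 2 → [3, 3, 7, 2]
pop(2) removes 7 → [3, 3, 2]
insert 8 at 0 → [8, 3, 3, 2]
append 4 → [8, 3, 3, 2, 4]

[8, 3, 3, 2, 4]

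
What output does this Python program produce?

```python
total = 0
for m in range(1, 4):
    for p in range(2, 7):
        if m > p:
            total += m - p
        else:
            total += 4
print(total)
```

m=1,p=2: not 1>2, total = 0+4 = 4
m=1,p=3: not 1>3, total = 4+4 = 8
m=1,p=4: not 1>4, total = 8+4 = 12
m=1,p=5: not 1>5, total = 12+4 = 16
m=1,p=6: not 1>6, total = 16+4 = 20
m=2,p=2: not 2>2, total = 20+4 = 24
m=2,p=3: not 2>3, total = 24+4 = 28
m=2,p=4: not 2>4, total = 28+4 = 32
m=2,p=5: not 2>5, total = 32+4 = 36
m=2,p=6: not 2>6, total = 36+4 = 40
m=3,p=2: 3>2, total = 40+1 = 41
m=3,p=3: not 3>3, total = 41+4 = 45
m=3,p=4: not 3>4, total = 45+4 = 49
m=3,p=5: not 3>5, total = 49+4 = 53
m=3,p=6: not 3>6, total = 53+4 = 57

57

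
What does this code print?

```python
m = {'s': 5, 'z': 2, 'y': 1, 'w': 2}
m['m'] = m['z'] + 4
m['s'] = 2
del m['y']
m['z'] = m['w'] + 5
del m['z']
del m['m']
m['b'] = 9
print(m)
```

{'s': 2, 'w': 2, 'b': 9}

m['m'] = m['z']+4 = 6 → {'s': 5, 'z': 2, 'y': 1, 'w': 2, 'm': 6}
m['s'] = 2 → {'s': 2, 'z': 2, 'y': 1, 'w': 2, 'm': 6}
del 'y' → {'s': 2, 'z': 2, 'w': 2, 'm': 6}
m['z'] = m['w']+5 = 7 → {'s': 2, 'z': 7, 'w': 2, 'm': 6}
del 'z' → {'s': 2, 'w': 2, 'm': 6}
del 'm' → {'s': 2, 'w': 2}
m['b'] = 9 → {'s': 2, 'w': 2, 'b': 9}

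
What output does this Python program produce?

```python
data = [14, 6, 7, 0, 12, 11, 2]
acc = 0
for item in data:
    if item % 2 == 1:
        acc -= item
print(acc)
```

-18

item=14: not odd
item=6: not odd
item=7: odd, acc = 0-7 = -7
item=0: not odd
item=12: not odd
item=11: odd, acc = (-7)-11 = -18
item=2: not odd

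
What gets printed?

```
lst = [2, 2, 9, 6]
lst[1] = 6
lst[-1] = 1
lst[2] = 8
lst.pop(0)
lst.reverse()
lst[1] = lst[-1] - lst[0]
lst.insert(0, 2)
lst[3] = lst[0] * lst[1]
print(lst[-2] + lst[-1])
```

7

lst[1] = 6 → [2, 6, 9, 6]
lst[-1] = 1 → [2, 6, 9, 1]
lst[2] = 8 → [2, 6, 8, 1]
pop(0) removes 2 → [6, 8, 1]
reverse → [1, 8, 6]
lst[1] = lst[-1]-lst[0] = 6-1 = 5 → [1, 5, 6]
insert 2 at 0 → [2, 1, 5, 6]
lst[3] = lst[0]*lst[1] = 2*1 = 2 → [2, 1, 5, 2]
lst[-2]+lst[-1] = 5+2 = 7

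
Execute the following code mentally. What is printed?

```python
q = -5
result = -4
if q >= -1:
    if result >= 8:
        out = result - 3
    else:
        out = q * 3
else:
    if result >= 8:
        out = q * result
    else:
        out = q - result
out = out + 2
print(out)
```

1

q=-5, result=-4
q >= -1 is False; result >= 8 is False
→ out = q - result = -1
out = (-1)+2 = 1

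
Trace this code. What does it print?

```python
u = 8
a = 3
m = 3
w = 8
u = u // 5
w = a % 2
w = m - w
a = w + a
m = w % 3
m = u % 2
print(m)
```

1

u = 8//5 = 1
w = 3%2 = 1
w = 3-1 = 2
a = 2+3 = 5
m = 2%3 = 2
m = 1%2 = 1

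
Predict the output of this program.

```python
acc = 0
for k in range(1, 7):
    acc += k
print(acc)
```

21

k=1: acc = 0+1 = 1
k=2: acc = 1+2 = 3
k=3: acc = 3+3 = 6
k=4: acc = 6+4 = 10
k=5: acc = 10+5 = 15
k=6: acc = 15+6 = 21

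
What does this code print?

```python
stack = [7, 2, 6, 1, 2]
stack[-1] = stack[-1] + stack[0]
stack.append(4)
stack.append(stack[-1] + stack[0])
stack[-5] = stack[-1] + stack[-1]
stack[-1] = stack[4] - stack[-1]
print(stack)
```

[7, 2, 22, 1, 9, 4, -2]

stack[-1] = stack[-1]+stack[0] = 2+7 = 9 → [7, 2, 6, 1, 9]
append 4 → [7, 2, 6, 1, 9, 4]
append stack[-1]+stack[0] = 4+7 = 11 → [7, 2, 6, 1, 9, 4, 11]
stack[-5] = stack[-1]+stack[-1] = 11+11 = 22 → [7, 2, 22, 1, 9, 4, 11]
stack[-1] = stack[4]-stack[-1] = 9-11 = -2 → [7, 2, 22, 1, 9, 4, -2]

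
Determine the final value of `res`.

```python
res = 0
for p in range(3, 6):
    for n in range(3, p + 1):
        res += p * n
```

p=3,n=3: res = 0+9 = 9
p=4,n=3: res = 9+12 = 21
p=4,n=4: res = 21+16 = 37
p=5,n=3: res = 37+15 = 52
p=5,n=4: res = 52+20 = 72
p=5,n=5: res = 72+25 = 97

97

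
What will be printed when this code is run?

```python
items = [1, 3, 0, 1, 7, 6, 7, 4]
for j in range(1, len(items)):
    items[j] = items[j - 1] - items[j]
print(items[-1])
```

-27

j=1: items[1] = 1-3 = -2 → [1, -2, 0, 1, 7, 6, 7, 4]
j=2: items[2] = (-2)-0 = -2 → [1, -2, -2, 1, 7, 6, 7, 4]
j=3: items[3] = (-2)-1 = -3 → [1, -2, -2, -3, 7, 6, 7, 4]
j=4: items[4] = (-3)-7 = -10 → [1, -2, -2, -3, -10, 6, 7, 4]
j=5: items[5] = (-10)-6 = -16 → [1, -2, -2, -3, -10, -16, 7, 4]
j=6: items[6] = (-16)-7 = -23 → [1, -2, -2, -3, -10, -16, -23, 4]
j=7: items[7] = (-23)-4 = -27 → [1, -2, -2, -3, -10, -16, -23, -27]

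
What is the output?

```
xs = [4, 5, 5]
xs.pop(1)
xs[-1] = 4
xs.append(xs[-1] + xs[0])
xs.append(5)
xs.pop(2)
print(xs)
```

[4, 4, 5]

pop(1) removes 5 → [4, 5]
xs[-1] = 4 → [4, 4]
append xs[-1]+xs[0] = 4+4 = 8 → [4, 4, 8]
append 5 → [4, 4, 8, 5]
pop(2) removes 8 → [4, 4, 5]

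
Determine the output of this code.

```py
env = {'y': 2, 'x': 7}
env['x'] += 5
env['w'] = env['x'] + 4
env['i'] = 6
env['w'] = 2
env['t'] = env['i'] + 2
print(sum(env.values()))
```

env['x'] = 7+5 = 12 → {'y': 2, 'x': 12}
env['w'] = env['x']+4 = 16 → {'y': 2, 'x': 12, 'w': 16}
env['i'] = 6 → {'y': 2, 'x': 12, 'w': 16, 'i': 6}
env['w'] = 2 → {'y': 2, 'x': 12, 'w': 2, 'i': 6}
env['t'] = env['i']+2 = 8 → {'y': 2, 'x': 12, 'w': 2, 'i': 6, 't': 8}
sum of values = 30

30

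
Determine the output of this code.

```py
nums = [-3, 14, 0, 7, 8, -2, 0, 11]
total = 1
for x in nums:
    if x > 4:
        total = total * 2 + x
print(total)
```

x=-3: not >4
x=14: >4, total = 1*2+14 = 16
x=0: not >4
x=7: >4, total = 16*2+7 = 39
x=8: >4, total = 39*2+8 = 86
x=-2: not >4
x=0: not >4
x=11: >4, total = 86*2+11 = 183

183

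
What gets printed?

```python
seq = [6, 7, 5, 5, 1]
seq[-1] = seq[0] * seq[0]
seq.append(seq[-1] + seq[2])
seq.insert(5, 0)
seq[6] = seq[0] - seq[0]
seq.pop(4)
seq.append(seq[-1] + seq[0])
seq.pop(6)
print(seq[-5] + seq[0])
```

seq[-1] = seq[0]*seq[0] = 6*6 = 36 → [6, 7, 5, 5, 36]
append seq[-1]+seq[2] = 36+5 = 41 → [6, 7, 5, 5, 36, 41]
insert 0 at 5 → [6, 7, 5, 5, 36, 0, 41]
seq[6] = seq[0]-seq[0] = 6-6 = 0 → [6, 7, 5, 5, 36, 0, 0]
pop(4) removes 36 → [6, 7, 5, 5, 0, 0]
append seq[-1]+seq[0] = 0+6 = 6 → [6, 7, 5, 5, 0, 0, 6]
pop(6) removes 6 → [6, 7, 5, 5, 0, 0]
seq[-5]+seq[0] = 7+6 = 13

13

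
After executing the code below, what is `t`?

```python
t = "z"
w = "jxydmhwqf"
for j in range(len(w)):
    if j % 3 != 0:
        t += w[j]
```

j=0: skip
j=1: add 'x' → 'zx'
j=2: add 'y' → 'zxy'
j=3: skip
j=4: add 'm' → 'zxym'
j=5: add 'h' → 'zxymh'
j=6: skip
j=7: add 'q' → 'zxymhq'
j=8: add 'f' → 'zxymhqf'

'zxymhqf'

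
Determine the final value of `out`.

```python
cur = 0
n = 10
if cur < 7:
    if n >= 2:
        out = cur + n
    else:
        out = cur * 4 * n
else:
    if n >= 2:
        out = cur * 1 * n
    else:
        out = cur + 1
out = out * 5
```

cur=0, n=10
cur < 7 is True; n >= 2 is True
→ out = cur + n = 10
out = 10*5 = 50

50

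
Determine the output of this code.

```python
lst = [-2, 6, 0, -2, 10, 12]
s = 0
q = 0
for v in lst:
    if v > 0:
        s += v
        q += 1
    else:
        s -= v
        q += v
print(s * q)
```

v=-2: not >0, s = 0-(-2) = 2; q=-2
v=6: >0, s = 2+6 = 8; q=-1
v=0: not >0, s = 8-0 = 8; q=-1
v=-2: not >0, s = 8-(-2) = 10; q=-3
v=10: >0, s = 10+10 = 20; q=-2
v=12: >0, s = 20+12 = 32; q=-1
s*q = 32*(-1) = -32

-32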